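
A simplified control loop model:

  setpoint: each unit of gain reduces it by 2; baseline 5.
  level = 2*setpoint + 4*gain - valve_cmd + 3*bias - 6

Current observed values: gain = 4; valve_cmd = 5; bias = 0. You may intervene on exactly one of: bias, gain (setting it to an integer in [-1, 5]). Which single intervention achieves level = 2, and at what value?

Intervening on bias: with other inputs at their observed values, level = 3*bias - 1. Solving for 2 gives bias = 1, within [-1, 5].
Intervening on gain: the paths from gain to level cancel (net effect zero), leaving level = -1; 2 is unreachable this way.

set bias = 1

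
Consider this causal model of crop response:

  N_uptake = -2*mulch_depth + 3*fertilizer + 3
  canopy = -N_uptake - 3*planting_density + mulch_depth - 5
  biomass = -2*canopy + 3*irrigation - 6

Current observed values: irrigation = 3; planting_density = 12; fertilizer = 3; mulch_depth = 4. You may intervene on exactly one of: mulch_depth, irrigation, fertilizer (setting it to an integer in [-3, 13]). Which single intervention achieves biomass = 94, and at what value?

set irrigation = 6

Intervening on mulch_depth: biomass = -6*mulch_depth + 109. Reaching 94 requires mulch_depth = 5/2, not an integer.
Intervening on irrigation: with other inputs at their observed values, biomass = 3*irrigation + 76. Solving for 94 gives irrigation = 6, within [-3, 13].
Intervening on fertilizer: biomass = 6*fertilizer + 67. Reaching 94 requires fertilizer = 9/2, not an integer.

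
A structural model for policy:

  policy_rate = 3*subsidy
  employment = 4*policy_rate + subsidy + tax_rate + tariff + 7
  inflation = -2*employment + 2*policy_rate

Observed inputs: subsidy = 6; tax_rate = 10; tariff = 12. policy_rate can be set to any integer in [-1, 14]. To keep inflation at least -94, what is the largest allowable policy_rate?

Intervening on policy_rate fixes its value directly, overriding its dependence on subsidy.
Substituting into the employment equation gives employment = 4*policy_rate + 35.
inflation becomes -6*policy_rate - 70.
Require -6*policy_rate - 70 ≥ -94, so policy_rate ≤ 4.
The largest integer in [-1, 14] satisfying this is 4.

policy_rate = 4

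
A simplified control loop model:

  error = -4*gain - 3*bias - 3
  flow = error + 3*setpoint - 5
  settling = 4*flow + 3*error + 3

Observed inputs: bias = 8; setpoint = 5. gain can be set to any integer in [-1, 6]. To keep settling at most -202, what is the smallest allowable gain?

gain = 2

Substituting into the error equation gives error = -4*gain - 27.
Substituting into the flow equation gives flow = -4*gain - 17.
Substituting into the settling equation gives settling = -28*gain - 146.
Require -28*gain - 146 ≤ -202, so gain ≥ 2.
The smallest integer in [-1, 6] satisfying this is 2.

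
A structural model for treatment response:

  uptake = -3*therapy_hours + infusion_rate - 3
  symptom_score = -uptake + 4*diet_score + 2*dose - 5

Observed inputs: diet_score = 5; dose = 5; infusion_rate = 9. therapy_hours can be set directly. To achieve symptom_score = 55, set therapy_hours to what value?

therapy_hours = 12

Substituting into the uptake equation gives uptake = -3*therapy_hours + 6.
So symptom_score = 3*therapy_hours + 19.
Solve 3*therapy_hours + 19 = 55: therapy_hours = (55 - 19) / 3 = 12.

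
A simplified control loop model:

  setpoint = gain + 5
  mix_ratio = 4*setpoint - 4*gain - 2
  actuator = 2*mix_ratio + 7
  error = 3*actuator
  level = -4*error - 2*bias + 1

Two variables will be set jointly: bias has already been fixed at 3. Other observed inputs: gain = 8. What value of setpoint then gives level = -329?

setpoint = 11

With bias held at 3:
Intervening on setpoint fixes its value directly, overriding its dependence on gain.
Substituting into the mix_ratio equation gives mix_ratio = 4*setpoint - 34.
Substituting into the actuator equation gives actuator = 8*setpoint - 61.
Substituting into the error equation gives error = 24*setpoint - 183.
Substituting into the level equation gives level = -96*setpoint + 727.
Solve -96*setpoint + 727 = -329: setpoint = (-329 - 727) / -96 = 11.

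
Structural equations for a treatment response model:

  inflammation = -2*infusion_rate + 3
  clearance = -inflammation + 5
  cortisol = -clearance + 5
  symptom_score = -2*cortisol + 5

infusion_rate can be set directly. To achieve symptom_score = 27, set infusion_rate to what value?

Substituting into the clearance equation gives clearance = 2*infusion_rate + 2.
cortisol becomes -2*infusion_rate + 3.
symptom_score becomes 4*infusion_rate - 1.
Solve 4*infusion_rate - 1 = 27: infusion_rate = (27 + 1) / 4 = 7.

infusion_rate = 7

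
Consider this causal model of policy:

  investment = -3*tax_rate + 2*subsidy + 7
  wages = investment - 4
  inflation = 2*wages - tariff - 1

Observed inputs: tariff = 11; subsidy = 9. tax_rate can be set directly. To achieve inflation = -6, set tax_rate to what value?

tax_rate = 6

Substituting into the investment equation gives investment = -3*tax_rate + 25.
wages becomes -3*tax_rate + 21.
Substituting into the inflation equation gives inflation = -6*tax_rate + 30.
Solve -6*tax_rate + 30 = -6: tax_rate = (-6 - 30) / -6 = 6.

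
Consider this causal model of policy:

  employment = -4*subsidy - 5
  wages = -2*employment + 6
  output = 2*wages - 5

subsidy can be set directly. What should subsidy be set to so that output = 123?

Substituting into the wages equation gives wages = 8*subsidy + 16.
This gives output = 16*subsidy + 27.
Solve 16*subsidy + 27 = 123: subsidy = (123 - 27) / 16 = 6.

subsidy = 6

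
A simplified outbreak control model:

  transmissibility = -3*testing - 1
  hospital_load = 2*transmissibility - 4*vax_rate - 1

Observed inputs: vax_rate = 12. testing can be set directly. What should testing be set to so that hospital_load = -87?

testing = 6

Substituting into the hospital_load equation gives hospital_load = -6*testing - 51.
Solve -6*testing - 51 = -87: testing = (-87 + 51) / -6 = 6.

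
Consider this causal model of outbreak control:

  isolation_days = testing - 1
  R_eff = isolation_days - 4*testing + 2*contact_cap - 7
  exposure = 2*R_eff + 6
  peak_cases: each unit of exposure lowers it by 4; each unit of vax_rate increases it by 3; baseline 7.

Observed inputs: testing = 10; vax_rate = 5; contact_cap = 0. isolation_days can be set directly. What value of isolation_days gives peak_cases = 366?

Intervening on isolation_days fixes its value directly, overriding its dependence on testing.
Substituting into the R_eff equation gives R_eff = isolation_days - 47.
Substituting into the exposure equation gives exposure = 2*isolation_days - 88.
Substituting into the peak_cases equation gives peak_cases = -8*isolation_days + 374.
Solve -8*isolation_days + 374 = 366: isolation_days = (366 - 374) / -8 = 1.

isolation_days = 1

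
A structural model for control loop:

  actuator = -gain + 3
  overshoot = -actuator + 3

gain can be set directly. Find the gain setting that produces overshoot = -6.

Substituting into the overshoot equation gives overshoot = gain.
Solve gain = -6: gain = -6 / 1 = -6.

gain = -6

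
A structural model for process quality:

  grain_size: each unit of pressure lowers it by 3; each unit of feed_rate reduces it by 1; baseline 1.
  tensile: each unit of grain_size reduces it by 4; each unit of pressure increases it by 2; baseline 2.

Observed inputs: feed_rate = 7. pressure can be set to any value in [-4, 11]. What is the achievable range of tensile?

-30 to 180

Substituting into the grain_size equation gives grain_size = -3*pressure - 6.
Substituting into the tensile equation gives tensile = 14*pressure + 26.
Linear in pressure, so extremes are at the endpoints: pressure = -4 gives tensile = -30; pressure = 11 gives tensile = 180.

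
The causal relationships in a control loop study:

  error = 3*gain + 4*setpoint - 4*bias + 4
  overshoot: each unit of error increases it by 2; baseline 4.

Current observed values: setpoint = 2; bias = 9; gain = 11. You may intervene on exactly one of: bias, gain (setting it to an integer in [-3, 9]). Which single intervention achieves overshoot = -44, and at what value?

Intervening on bias: overshoot = -8*bias + 94. Reaching -44 requires bias = 69/4, not an integer.
Intervening on gain: with other inputs at their observed values, overshoot = 6*gain - 44. Solving for -44 gives gain = 0, within [-3, 9].

set gain = 0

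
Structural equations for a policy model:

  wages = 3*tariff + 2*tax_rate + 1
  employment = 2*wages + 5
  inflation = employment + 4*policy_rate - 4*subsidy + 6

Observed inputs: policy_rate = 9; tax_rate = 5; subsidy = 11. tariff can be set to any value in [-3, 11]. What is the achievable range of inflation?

Substituting into the wages equation gives wages = 3*tariff + 11.
So employment = 6*tariff + 27.
Substituting into the inflation equation gives inflation = 6*tariff + 25.
Linear in tariff, so extremes are at the endpoints: tariff = -3 gives inflation = 7; tariff = 11 gives inflation = 91.

7 to 91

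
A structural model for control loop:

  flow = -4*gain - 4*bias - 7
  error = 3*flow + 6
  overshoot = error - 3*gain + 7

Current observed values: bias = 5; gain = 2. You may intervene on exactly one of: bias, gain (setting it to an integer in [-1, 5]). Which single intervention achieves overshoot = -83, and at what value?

set gain = 1

Intervening on bias: overshoot = -12*bias - 38. Reaching -83 requires bias = 15/4, not an integer.
Intervening on gain: with other inputs at their observed values, overshoot = -15*gain - 68. Solving for -83 gives gain = 1, within [-1, 5].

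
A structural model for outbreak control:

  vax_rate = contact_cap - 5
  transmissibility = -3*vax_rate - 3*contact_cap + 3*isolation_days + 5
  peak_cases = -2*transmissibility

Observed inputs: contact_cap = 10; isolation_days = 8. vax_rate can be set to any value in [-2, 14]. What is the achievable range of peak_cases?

Intervening on vax_rate fixes its value directly, overriding its dependence on contact_cap.
Substituting into the transmissibility equation gives transmissibility = -3*vax_rate - 1.
Substituting into the peak_cases equation gives peak_cases = 6*vax_rate + 2.
Linear in vax_rate, so extremes are at the endpoints: vax_rate = -2 gives peak_cases = -10; vax_rate = 14 gives peak_cases = 86.

-10 to 86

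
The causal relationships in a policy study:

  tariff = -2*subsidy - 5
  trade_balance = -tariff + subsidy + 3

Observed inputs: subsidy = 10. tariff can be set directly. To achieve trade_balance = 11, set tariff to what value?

tariff = 2

Intervening on tariff fixes its value directly, overriding its dependence on subsidy.
Substituting into the trade_balance equation gives trade_balance = -tariff + 13.
Solve -tariff + 13 = 11: tariff = (11 - 13) / -1 = 2.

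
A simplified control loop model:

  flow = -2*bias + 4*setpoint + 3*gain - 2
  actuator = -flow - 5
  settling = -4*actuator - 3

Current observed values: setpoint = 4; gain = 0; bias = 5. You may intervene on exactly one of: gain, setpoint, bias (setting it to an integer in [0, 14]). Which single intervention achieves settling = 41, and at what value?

Intervening on gain: settling = 12*gain + 33. Reaching 41 requires gain = 2/3, not an integer.
Intervening on setpoint: settling = 16*setpoint - 31. Reaching 41 requires setpoint = 9/2, not an integer.
Intervening on bias: with other inputs at their observed values, settling = -8*bias + 73. Solving for 41 gives bias = 4, within [0, 14].

set bias = 4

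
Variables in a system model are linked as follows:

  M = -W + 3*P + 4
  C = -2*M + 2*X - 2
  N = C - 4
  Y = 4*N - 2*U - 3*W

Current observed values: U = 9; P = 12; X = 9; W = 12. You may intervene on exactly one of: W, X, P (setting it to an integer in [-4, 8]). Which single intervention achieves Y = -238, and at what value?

set X = 8

Intervening on W: Y = 5*W - 290. Reaching -238 requires W = 52/5, not an integer.
Intervening on X: with other inputs at their observed values, Y = 8*X - 302. Solving for -238 gives X = 8, within [-4, 8].
Intervening on P: Y = -24*P + 58. Reaching -238 requires P = 37/3, not an integer.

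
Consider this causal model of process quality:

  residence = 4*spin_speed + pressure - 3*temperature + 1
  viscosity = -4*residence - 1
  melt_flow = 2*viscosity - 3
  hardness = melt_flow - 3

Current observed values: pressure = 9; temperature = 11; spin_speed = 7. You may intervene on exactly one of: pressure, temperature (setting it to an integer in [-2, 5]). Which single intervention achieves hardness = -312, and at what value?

Intervening on pressure: hardness = -8*pressure + 24. Reaching -312 requires pressure = 42, outside [-2, 5].
Intervening on temperature: with other inputs at their observed values, hardness = 24*temperature - 312. Solving for -312 gives temperature = 0, within [-2, 5].

set temperature = 0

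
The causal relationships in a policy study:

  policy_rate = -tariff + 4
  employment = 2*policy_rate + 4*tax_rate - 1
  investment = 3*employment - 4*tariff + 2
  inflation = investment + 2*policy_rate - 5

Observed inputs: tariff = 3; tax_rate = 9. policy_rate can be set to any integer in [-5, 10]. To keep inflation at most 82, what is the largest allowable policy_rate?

policy_rate = -1

Intervening on policy_rate fixes its value directly, overriding its dependence on tariff.
Substituting into the employment equation gives employment = 2*policy_rate + 35.
So investment = 6*policy_rate + 95.
Substituting into the inflation equation gives inflation = 8*policy_rate + 90.
Require 8*policy_rate + 90 ≤ 82, so policy_rate ≤ -1.
The largest integer in [-5, 10] satisfying this is -1.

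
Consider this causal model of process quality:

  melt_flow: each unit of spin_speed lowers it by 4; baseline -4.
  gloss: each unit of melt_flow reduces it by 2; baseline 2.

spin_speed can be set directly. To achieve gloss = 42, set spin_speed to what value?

spin_speed = 4

Substituting into the gloss equation gives gloss = 8*spin_speed + 10.
Solve 8*spin_speed + 10 = 42: spin_speed = (42 - 10) / 8 = 4.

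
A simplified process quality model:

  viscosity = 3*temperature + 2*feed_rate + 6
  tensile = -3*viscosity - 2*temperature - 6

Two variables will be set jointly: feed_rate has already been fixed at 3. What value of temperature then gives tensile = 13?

With feed_rate held at 3:
Substituting into the viscosity equation gives viscosity = 3*temperature + 12.
Substituting into the tensile equation gives tensile = -11*temperature - 42.
Solve -11*temperature - 42 = 13: temperature = (13 + 42) / -11 = -5.

temperature = -5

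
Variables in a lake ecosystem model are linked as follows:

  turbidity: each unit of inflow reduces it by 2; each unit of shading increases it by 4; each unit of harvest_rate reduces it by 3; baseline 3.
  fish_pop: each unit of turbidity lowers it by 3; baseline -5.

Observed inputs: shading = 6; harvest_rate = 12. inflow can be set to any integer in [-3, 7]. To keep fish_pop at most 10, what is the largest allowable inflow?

Substituting into the turbidity equation gives turbidity = -2*inflow - 9.
This gives fish_pop = 6*inflow + 22.
Require 6*inflow + 22 ≤ 10, so inflow ≤ -2.
The largest integer in [-3, 7] satisfying this is -2.

inflow = -2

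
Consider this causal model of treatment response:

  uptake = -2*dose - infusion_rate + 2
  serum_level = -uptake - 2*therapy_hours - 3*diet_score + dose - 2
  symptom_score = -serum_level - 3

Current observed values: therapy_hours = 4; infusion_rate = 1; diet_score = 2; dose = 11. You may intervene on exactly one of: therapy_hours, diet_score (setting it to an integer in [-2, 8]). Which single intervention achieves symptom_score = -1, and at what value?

Intervening on therapy_hours: symptom_score = 2*therapy_hours - 27. Reaching -1 requires therapy_hours = 13, outside [-2, 8].
Intervening on diet_score: with other inputs at their observed values, symptom_score = 3*diet_score - 25. Solving for -1 gives diet_score = 8, within [-2, 8].

set diet_score = 8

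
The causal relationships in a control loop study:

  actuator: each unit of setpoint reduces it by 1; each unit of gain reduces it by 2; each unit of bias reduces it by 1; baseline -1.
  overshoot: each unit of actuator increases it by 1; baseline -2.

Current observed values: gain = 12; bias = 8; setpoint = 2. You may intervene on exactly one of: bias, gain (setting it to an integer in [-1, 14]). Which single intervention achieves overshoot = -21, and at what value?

Intervening on bias: overshoot = -bias - 29. Reaching -21 requires bias = -8, outside [-1, 14].
Intervening on gain: with other inputs at their observed values, overshoot = -2*gain - 13. Solving for -21 gives gain = 4, within [-1, 14].

set gain = 4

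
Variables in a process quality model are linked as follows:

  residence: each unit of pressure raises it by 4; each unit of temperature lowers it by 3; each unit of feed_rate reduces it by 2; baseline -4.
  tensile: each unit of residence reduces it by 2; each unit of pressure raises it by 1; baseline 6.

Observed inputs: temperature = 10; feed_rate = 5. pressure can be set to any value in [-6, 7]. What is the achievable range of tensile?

45 to 136

Substituting into the residence equation gives residence = 4*pressure - 44.
This gives tensile = -7*pressure + 94.
Linear in pressure, so extremes are at the endpoints: pressure = -6 gives tensile = 136; pressure = 7 gives tensile = 45.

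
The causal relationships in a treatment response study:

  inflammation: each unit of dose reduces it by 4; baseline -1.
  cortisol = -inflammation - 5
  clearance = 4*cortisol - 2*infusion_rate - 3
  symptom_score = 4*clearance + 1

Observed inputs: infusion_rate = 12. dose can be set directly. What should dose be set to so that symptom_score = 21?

Substituting into the cortisol equation gives cortisol = 4*dose - 4.
This gives clearance = 16*dose - 43.
So symptom_score = 64*dose - 171.
Solve 64*dose - 171 = 21: dose = (21 + 171) / 64 = 3.

dose = 3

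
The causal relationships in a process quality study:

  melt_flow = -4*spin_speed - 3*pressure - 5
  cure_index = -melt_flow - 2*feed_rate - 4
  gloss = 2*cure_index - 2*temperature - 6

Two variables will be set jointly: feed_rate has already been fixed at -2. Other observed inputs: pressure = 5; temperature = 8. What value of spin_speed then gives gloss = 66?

With feed_rate held at -2:
Substituting into the melt_flow equation gives melt_flow = -4*spin_speed - 20.
cure_index becomes 4*spin_speed + 20.
So gloss = 8*spin_speed + 18.
Solve 8*spin_speed + 18 = 66: spin_speed = (66 - 18) / 8 = 6.

spin_speed = 6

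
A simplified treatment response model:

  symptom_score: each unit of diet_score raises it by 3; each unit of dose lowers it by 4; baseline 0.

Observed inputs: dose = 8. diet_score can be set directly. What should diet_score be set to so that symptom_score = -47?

Substituting into the symptom_score equation gives symptom_score = 3*diet_score - 32.
Solve 3*diet_score - 32 = -47: diet_score = (-47 + 32) / 3 = -5.

diet_score = -5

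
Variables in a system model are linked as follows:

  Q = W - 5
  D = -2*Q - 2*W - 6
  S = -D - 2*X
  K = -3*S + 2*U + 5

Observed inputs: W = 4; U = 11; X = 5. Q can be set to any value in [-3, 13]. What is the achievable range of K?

-63 to 33

Intervening on Q fixes its value directly, overriding its dependence on W.
Substituting into the D equation gives D = -2*Q - 14.
Substituting into the S equation gives S = 2*Q + 4.
Substituting into the K equation gives K = -6*Q + 15.
Linear in Q, so extremes are at the endpoints: Q = -3 gives K = 33; Q = 13 gives K = -63.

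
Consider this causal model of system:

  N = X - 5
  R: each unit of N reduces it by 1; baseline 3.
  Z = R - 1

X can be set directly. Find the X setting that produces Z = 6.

Substituting into the R equation gives R = -X + 8.
Substituting into the Z equation gives Z = -X + 7.
Solve -X + 7 = 6: X = (6 - 7) / -1 = 1.

X = 1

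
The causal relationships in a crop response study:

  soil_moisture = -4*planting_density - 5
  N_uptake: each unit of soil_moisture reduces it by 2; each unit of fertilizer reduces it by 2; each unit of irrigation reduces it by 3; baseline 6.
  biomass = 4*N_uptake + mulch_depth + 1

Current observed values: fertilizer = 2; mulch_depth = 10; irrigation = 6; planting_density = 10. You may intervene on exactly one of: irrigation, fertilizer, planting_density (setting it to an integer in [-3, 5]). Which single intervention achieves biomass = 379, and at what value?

Intervening on irrigation: with other inputs at their observed values, biomass = -12*irrigation + 379. Solving for 379 gives irrigation = 0, within [-3, 5].
Intervening on fertilizer: biomass = -8*fertilizer + 323. Reaching 379 requires fertilizer = -7, outside [-3, 5].
Intervening on planting_density: biomass = 32*planting_density - 13. Reaching 379 requires planting_density = 49/4, not an integer.

set irrigation = 0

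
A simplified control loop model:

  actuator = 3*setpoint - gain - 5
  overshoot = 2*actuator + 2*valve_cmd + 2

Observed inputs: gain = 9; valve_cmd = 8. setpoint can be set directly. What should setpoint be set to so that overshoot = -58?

setpoint = -8

Substituting into the actuator equation gives actuator = 3*setpoint - 14.
overshoot becomes 6*setpoint - 10.
Solve 6*setpoint - 10 = -58: setpoint = (-58 + 10) / 6 = -8.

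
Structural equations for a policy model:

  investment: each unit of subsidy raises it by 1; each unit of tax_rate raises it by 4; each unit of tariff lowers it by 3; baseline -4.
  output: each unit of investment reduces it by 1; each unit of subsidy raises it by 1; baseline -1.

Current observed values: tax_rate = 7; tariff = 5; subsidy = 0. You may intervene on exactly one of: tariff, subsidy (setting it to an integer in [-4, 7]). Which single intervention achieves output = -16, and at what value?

Intervening on tariff: with other inputs at their observed values, output = 3*tariff - 25. Solving for -16 gives tariff = 3, within [-4, 7].
Intervening on subsidy: the paths from subsidy to output cancel (net effect zero), leaving output = -10; -16 is unreachable this way.

set tariff = 3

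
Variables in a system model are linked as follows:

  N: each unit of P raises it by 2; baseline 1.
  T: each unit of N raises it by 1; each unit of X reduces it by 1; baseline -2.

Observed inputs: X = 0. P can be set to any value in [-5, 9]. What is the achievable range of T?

Substituting into the T equation gives T = 2*P - 1.
Linear in P, so extremes are at the endpoints: P = -5 gives T = -11; P = 9 gives T = 17.

-11 to 17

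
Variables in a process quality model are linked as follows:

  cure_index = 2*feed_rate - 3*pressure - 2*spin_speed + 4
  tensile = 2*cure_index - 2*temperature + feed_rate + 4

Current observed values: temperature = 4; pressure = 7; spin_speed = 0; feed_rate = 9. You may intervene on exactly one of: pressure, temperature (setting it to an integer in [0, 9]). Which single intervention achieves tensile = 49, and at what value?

Intervening on pressure: with other inputs at their observed values, tensile = -6*pressure + 49. Solving for 49 gives pressure = 0, within [0, 9].
Intervening on temperature: tensile = -2*temperature + 15. Reaching 49 requires temperature = -17, outside [0, 9].

set pressure = 0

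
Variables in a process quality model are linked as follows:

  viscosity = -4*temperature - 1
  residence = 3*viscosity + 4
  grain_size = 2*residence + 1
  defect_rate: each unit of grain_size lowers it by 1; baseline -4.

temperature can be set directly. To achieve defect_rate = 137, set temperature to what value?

Substituting into the residence equation gives residence = -12*temperature + 1.
This gives grain_size = -24*temperature + 3.
Substituting into the defect_rate equation gives defect_rate = 24*temperature - 7.
Solve 24*temperature - 7 = 137: temperature = (137 + 7) / 24 = 6.

temperature = 6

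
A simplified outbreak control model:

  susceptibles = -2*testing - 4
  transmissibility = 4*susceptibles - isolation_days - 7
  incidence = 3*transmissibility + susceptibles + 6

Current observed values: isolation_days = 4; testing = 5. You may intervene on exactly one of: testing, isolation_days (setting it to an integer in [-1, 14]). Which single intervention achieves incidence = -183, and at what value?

set testing = 4

Intervening on testing: with other inputs at their observed values, incidence = -26*testing - 79. Solving for -183 gives testing = 4, within [-1, 14].
Intervening on isolation_days: incidence = -3*isolation_days - 197. Reaching -183 requires isolation_days = -14/3, not an integer.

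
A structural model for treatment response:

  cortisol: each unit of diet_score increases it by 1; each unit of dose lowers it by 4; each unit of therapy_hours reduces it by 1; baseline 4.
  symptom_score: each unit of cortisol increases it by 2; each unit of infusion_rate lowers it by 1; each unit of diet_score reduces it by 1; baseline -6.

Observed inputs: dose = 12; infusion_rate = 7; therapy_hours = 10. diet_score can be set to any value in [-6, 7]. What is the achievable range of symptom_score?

Substituting into the cortisol equation gives cortisol = diet_score - 54.
So symptom_score = diet_score - 121.
Linear in diet_score, so extremes are at the endpoints: diet_score = -6 gives symptom_score = -127; diet_score = 7 gives symptom_score = -114.

-127 to -114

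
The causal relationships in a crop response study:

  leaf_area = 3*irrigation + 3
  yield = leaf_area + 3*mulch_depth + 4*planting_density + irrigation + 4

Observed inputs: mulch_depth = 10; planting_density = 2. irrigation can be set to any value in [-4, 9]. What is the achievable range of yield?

29 to 81

Substituting into the yield equation gives yield = 4*irrigation + 45.
Linear in irrigation, so extremes are at the endpoints: irrigation = -4 gives yield = 29; irrigation = 9 gives yield = 81.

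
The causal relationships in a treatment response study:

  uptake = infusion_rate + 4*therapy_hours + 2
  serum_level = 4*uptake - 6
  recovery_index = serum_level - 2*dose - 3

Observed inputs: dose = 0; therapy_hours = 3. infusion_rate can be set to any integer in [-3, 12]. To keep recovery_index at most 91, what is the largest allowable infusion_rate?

infusion_rate = 11

Substituting into the uptake equation gives uptake = infusion_rate + 14.
Substituting into the serum_level equation gives serum_level = 4*infusion_rate + 50.
Substituting into the recovery_index equation gives recovery_index = 4*infusion_rate + 47.
Require 4*infusion_rate + 47 ≤ 91, so infusion_rate ≤ 11.
The largest integer in [-3, 12] satisfying this is 11.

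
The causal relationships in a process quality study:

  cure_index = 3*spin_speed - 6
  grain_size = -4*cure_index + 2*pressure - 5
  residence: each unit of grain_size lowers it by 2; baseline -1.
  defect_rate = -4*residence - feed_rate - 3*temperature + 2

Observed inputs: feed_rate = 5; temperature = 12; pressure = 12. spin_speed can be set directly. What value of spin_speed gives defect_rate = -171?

spin_speed = 5

Substituting into the grain_size equation gives grain_size = -12*spin_speed + 43.
residence becomes 24*spin_speed - 87.
This gives defect_rate = -96*spin_speed + 309.
Solve -96*spin_speed + 309 = -171: spin_speed = (-171 - 309) / -96 = 5.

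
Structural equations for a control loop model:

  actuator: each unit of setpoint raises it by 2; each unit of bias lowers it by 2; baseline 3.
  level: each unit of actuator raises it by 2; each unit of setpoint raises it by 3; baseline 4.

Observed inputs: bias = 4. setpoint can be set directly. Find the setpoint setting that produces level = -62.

Substituting into the actuator equation gives actuator = 2*setpoint - 5.
So level = 7*setpoint - 6.
Solve 7*setpoint - 6 = -62: setpoint = (-62 + 6) / 7 = -8.

setpoint = -8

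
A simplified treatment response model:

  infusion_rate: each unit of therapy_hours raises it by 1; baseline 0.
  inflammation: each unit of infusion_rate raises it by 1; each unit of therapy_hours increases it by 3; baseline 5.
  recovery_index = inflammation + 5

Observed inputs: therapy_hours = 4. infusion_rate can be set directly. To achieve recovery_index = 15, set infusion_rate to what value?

infusion_rate = -7

Intervening on infusion_rate fixes its value directly, overriding its dependence on therapy_hours.
Substituting into the inflammation equation gives inflammation = infusion_rate + 17.
recovery_index becomes infusion_rate + 22.
Solve infusion_rate + 22 = 15: infusion_rate = (15 - 22) / 1 = -7.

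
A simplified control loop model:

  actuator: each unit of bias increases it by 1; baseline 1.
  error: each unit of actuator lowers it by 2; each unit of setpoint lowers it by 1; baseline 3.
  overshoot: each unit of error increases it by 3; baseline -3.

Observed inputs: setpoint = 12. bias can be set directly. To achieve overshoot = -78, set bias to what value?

bias = 7

Substituting into the error equation gives error = -2*bias - 11.
overshoot becomes -6*bias - 36.
Solve -6*bias - 36 = -78: bias = (-78 + 36) / -6 = 7.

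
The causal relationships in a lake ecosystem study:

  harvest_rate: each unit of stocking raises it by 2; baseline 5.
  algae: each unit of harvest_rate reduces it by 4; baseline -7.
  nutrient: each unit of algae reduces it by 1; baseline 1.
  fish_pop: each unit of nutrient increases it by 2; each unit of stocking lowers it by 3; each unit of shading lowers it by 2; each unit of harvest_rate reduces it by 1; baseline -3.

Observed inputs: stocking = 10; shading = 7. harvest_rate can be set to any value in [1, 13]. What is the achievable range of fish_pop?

Intervening on harvest_rate fixes its value directly, overriding its dependence on stocking.
Substituting into the nutrient equation gives nutrient = 4*harvest_rate + 8.
Substituting into the fish_pop equation gives fish_pop = 7*harvest_rate - 31.
Linear in harvest_rate, so extremes are at the endpoints: harvest_rate = 1 gives fish_pop = -24; harvest_rate = 13 gives fish_pop = 60.

-24 to 60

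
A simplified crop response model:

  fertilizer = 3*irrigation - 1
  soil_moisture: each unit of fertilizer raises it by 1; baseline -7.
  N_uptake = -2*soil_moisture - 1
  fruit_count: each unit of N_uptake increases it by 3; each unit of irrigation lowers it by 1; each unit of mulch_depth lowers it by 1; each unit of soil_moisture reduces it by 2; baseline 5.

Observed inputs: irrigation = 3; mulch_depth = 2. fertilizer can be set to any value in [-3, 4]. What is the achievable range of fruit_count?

Intervening on fertilizer fixes its value directly, overriding its dependence on irrigation.
Substituting into the N_uptake equation gives N_uptake = -2*fertilizer + 13.
Substituting into the fruit_count equation gives fruit_count = -8*fertilizer + 53.
Linear in fertilizer, so extremes are at the endpoints: fertilizer = -3 gives fruit_count = 77; fertilizer = 4 gives fruit_count = 21.

21 to 77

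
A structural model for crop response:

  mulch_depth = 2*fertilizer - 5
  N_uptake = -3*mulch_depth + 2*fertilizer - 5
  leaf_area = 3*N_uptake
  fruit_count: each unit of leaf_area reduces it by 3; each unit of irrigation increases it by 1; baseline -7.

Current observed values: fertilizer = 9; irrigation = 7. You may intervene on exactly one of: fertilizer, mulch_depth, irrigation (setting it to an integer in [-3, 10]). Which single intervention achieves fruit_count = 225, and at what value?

set irrigation = -2

Intervening on fertilizer: fruit_count = 36*fertilizer - 90. Reaching 225 requires fertilizer = 35/4, not an integer.
Intervening on mulch_depth: fruit_count = 27*mulch_depth - 117. Reaching 225 requires mulch_depth = 38/3, not an integer.
Intervening on irrigation: with other inputs at their observed values, fruit_count = irrigation + 227. Solving for 225 gives irrigation = -2, within [-3, 10].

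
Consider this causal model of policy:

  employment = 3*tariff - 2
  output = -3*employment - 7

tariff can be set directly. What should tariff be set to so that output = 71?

tariff = -8

Substituting into the output equation gives output = -9*tariff - 1.
Solve -9*tariff - 1 = 71: tariff = (71 + 1) / -9 = -8.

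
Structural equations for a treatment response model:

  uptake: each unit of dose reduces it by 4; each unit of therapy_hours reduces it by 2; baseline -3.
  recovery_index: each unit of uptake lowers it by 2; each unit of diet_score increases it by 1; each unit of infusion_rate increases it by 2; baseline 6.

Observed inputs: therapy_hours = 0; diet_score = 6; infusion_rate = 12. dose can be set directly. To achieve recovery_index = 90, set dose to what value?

dose = 6

Substituting into the uptake equation gives uptake = -4*dose - 3.
recovery_index becomes 8*dose + 42.
Solve 8*dose + 42 = 90: dose = (90 - 42) / 8 = 6.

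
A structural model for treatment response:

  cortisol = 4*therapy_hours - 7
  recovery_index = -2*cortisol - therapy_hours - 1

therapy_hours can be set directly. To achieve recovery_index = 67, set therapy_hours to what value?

therapy_hours = -6

Substituting into the recovery_index equation gives recovery_index = -9*therapy_hours + 13.
Solve -9*therapy_hours + 13 = 67: therapy_hours = (67 - 13) / -9 = -6.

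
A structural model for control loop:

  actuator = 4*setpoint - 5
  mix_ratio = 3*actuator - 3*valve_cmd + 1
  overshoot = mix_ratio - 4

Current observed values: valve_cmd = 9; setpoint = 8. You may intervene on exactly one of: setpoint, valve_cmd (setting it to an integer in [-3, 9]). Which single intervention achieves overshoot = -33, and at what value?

Intervening on setpoint: with other inputs at their observed values, overshoot = 12*setpoint - 45. Solving for -33 gives setpoint = 1, within [-3, 9].
Intervening on valve_cmd: overshoot = -3*valve_cmd + 78. Reaching -33 requires valve_cmd = 37, outside [-3, 9].

set setpoint = 1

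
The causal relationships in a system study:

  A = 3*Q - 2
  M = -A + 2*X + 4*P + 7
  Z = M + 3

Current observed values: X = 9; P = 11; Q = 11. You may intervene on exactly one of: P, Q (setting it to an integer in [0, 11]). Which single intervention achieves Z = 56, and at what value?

set Q = 6

Intervening on P: Z = 4*P - 3. Reaching 56 requires P = 59/4, not an integer.
Intervening on Q: with other inputs at their observed values, Z = -3*Q + 74. Solving for 56 gives Q = 6, within [0, 11].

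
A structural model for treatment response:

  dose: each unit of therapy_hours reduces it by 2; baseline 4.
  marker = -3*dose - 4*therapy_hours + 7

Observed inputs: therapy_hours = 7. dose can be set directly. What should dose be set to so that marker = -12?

Intervening on dose fixes its value directly, overriding its dependence on therapy_hours.
Substituting into the marker equation gives marker = -3*dose - 21.
Solve -3*dose - 21 = -12: dose = (-12 + 21) / -3 = -3.

dose = -3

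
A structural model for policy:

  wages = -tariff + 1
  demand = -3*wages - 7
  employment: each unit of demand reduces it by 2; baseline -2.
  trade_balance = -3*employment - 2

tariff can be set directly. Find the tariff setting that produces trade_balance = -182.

Substituting into the demand equation gives demand = 3*tariff - 10.
So employment = -6*tariff + 18.
Substituting into the trade_balance equation gives trade_balance = 18*tariff - 56.
Solve 18*tariff - 56 = -182: tariff = (-182 + 56) / 18 = -7.

tariff = -7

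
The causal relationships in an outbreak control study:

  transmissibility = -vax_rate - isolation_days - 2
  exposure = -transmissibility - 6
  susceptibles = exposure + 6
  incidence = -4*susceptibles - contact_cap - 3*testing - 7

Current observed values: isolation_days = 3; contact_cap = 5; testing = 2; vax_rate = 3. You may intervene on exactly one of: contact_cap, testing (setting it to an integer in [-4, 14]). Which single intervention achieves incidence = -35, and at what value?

set testing = -3

Intervening on contact_cap: incidence = -contact_cap - 45. Reaching -35 requires contact_cap = -10, outside [-4, 14].
Intervening on testing: with other inputs at their observed values, incidence = -3*testing - 44. Solving for -35 gives testing = -3, within [-4, 14].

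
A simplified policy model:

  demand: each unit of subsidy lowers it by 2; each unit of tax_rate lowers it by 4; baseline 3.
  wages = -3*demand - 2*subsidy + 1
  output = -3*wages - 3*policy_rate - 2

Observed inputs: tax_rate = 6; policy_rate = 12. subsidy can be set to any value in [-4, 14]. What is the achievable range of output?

-398 to -182

Substituting into the demand equation gives demand = -2*subsidy - 21.
wages becomes 4*subsidy + 64.
Substituting into the output equation gives output = -12*subsidy - 230.
Linear in subsidy, so extremes are at the endpoints: subsidy = -4 gives output = -182; subsidy = 14 gives output = -398.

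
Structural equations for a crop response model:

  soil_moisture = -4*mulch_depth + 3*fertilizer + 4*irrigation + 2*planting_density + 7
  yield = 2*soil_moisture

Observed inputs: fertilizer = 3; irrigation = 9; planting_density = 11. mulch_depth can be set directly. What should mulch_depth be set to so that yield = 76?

mulch_depth = 9

Substituting into the soil_moisture equation gives soil_moisture = -4*mulch_depth + 74.
Substituting into the yield equation gives yield = -8*mulch_depth + 148.
Solve -8*mulch_depth + 148 = 76: mulch_depth = (76 - 148) / -8 = 9.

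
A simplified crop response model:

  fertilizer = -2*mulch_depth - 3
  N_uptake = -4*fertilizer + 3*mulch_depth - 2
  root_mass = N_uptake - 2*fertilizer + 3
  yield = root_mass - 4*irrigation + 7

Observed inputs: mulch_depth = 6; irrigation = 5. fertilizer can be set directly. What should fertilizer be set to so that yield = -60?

fertilizer = 11

Intervening on fertilizer fixes its value directly, overriding its dependence on mulch_depth.
Substituting into the N_uptake equation gives N_uptake = -4*fertilizer + 16.
root_mass becomes -6*fertilizer + 19.
This gives yield = -6*fertilizer + 6.
Solve -6*fertilizer + 6 = -60: fertilizer = (-60 - 6) / -6 = 11.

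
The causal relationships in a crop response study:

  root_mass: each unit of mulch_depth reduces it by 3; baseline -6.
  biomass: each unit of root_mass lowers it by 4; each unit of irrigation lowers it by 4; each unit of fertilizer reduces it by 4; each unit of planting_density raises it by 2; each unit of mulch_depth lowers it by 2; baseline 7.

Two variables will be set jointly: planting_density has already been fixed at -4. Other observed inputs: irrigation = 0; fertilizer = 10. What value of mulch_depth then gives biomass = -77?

mulch_depth = -6

With planting_density held at -4:
Substituting into the biomass equation gives biomass = 10*mulch_depth - 17.
Solve 10*mulch_depth - 17 = -77: mulch_depth = (-77 + 17) / 10 = -6.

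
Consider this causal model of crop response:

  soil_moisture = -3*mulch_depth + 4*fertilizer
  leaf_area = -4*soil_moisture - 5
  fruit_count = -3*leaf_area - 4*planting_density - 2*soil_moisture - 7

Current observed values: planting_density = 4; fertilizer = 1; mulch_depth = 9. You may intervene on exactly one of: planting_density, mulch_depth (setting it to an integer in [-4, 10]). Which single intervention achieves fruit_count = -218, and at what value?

Intervening on planting_density: with other inputs at their observed values, fruit_count = -4*planting_density - 222. Solving for -218 gives planting_density = -1, within [-4, 10].
Intervening on mulch_depth: fruit_count = -30*mulch_depth + 32. Reaching -218 requires mulch_depth = 25/3, not an integer.

set planting_density = -1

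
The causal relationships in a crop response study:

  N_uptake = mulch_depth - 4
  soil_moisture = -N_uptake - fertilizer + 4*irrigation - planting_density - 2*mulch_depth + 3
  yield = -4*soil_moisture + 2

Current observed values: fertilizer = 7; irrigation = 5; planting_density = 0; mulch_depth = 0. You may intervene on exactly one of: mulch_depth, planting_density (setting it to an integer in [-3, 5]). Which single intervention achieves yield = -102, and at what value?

set mulch_depth = -2

Intervening on mulch_depth: with other inputs at their observed values, yield = 12*mulch_depth - 78. Solving for -102 gives mulch_depth = -2, within [-3, 5].
Intervening on planting_density: yield = 4*planting_density - 78. Reaching -102 requires planting_density = -6, outside [-3, 5].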